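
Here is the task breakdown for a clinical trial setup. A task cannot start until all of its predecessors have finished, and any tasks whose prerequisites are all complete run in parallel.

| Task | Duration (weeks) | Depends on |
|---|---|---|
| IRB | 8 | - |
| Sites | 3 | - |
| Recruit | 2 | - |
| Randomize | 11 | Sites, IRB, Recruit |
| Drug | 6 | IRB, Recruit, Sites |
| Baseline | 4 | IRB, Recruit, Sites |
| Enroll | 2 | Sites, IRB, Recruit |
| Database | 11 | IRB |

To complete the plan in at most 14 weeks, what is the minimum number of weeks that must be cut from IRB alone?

Current finish: 19 weeks; target: 14.
IRB is on every critical path, so each week cut from IRB cuts the finish by one (this holds down to a finish of 14).
Need 19 − 14 = 5 weeks off IRB → IRB becomes 3 weeks, finish becomes 14.

5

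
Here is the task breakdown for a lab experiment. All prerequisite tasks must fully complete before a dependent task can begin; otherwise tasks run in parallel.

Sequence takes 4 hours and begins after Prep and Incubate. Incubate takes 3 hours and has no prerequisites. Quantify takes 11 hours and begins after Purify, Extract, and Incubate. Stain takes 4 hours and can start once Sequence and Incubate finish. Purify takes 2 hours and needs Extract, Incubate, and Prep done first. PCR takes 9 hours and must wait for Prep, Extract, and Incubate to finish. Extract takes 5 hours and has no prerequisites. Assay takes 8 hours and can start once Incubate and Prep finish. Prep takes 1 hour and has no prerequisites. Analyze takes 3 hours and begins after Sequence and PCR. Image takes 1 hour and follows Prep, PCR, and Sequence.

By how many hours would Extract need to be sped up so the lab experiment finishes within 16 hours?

Current finish: 18 hours; target: 16.
Extract is on every critical path, so each hour cut from Extract cuts the finish by one (this holds down to a finish of 16).
Need 18 − 16 = 2 hours off Extract → Extract becomes 3 hours, finish becomes 16.

2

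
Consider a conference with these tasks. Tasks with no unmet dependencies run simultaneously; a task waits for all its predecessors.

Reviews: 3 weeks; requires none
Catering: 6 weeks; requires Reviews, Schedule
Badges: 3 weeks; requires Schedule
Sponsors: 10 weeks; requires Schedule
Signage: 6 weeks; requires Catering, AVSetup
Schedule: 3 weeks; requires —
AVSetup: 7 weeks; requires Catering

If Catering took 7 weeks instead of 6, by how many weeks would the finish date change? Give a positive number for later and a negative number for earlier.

1

Critical path before the change: Reviews→Catering→AVSetup→Signage = 3+6+7+6 = 22 giving 22 weeks.
Since Catering is critical, the +1 change carries straight to that chain (now 23 weeks).
The critical path is still Reviews→Catering→AVSetup→Signage; finish is now 23 weeks.
Change in finish: 23 − 22 = +1 weeks.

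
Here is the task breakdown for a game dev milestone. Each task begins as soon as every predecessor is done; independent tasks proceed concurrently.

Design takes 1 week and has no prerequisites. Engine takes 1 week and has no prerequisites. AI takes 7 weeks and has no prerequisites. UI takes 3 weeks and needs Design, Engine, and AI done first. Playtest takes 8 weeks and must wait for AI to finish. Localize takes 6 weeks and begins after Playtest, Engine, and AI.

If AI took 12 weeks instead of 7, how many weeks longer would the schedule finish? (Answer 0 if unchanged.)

The binding path is AI→Playtest→Localize = 7+8+6 = 21; finish at 21 weeks.
AI lies on that path, so at 12 weeks the path becomes 26 weeks.
That remains the longest chain; total 26 weeks.
Change in finish: 26 − 21 = +5 weeks.

5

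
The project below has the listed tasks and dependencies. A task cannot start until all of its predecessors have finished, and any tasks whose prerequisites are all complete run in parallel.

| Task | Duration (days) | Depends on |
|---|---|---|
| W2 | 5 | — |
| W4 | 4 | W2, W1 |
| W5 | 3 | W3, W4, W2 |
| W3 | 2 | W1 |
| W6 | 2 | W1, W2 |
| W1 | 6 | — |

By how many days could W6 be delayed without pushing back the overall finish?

The longest chain is W1→W4→W5 = 6+4+3 = 13; overall finish 13 days.
The longest chain containing W6 totals 8 days.
So W6 can slip 13 − 8 = 5 days.

5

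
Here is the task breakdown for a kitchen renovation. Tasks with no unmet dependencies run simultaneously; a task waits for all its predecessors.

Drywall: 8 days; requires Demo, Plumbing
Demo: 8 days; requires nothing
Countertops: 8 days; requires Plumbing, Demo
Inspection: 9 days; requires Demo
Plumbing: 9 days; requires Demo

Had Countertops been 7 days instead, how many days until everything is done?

Actual critical path: Demo→Plumbing→Countertops = 8+9+8 = 25 ⇒ 25 days.
Since Countertops is critical, the -1 change carries straight to that chain (now 24 days).
Now Demo→Plumbing→Drywall = 8+9+8 = 25 is longest, so the finish becomes 25 days.

25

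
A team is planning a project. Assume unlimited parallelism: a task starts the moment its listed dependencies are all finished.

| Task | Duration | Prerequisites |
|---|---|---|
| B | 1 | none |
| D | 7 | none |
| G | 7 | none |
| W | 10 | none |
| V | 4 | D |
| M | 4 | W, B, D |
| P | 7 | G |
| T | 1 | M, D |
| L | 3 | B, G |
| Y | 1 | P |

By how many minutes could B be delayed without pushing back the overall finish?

9

Critical path: G→P→Y = 7+7+1 = 15, so the finish is 15 minutes.
Longest path through B: 6 minutes (earliest finish 1, latest finish 10).
So B can slip 10 − 1 = 9 minutes.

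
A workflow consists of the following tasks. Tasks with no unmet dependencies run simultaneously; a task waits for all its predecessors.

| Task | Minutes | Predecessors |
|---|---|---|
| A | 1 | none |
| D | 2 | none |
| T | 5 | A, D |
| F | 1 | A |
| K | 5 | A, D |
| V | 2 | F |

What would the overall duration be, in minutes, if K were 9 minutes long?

11

Actual critical path: D→K = 2+5 = 7 ⇒ 7 minutes.
Since K is critical, the +4 change carries straight to that chain (now 11 minutes).
No other chain overtakes it, so the finish is 11 minutes.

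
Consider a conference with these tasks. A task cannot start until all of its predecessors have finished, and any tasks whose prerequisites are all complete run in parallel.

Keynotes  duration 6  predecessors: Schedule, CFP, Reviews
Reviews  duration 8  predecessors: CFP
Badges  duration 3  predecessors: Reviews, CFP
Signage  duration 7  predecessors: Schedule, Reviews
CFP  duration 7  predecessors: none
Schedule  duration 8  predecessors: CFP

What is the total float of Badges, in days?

4

CFP→Reviews→Signage = 7+8+7 = 22 sets the makespan at 22 days.
Longest path through Badges: 18 days (earliest finish 18, latest finish 22).
Slack of Badges = 19 − 15 = 4 days.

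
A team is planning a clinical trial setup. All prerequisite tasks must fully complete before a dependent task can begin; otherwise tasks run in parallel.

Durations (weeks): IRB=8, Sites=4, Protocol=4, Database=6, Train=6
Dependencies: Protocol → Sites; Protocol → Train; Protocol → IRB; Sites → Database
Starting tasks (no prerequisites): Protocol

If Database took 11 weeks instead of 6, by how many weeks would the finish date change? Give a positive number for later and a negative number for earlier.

Baseline: Protocol→Sites→Database = 4+4+6 = 14 → 14 weeks.
Database lies on that path, so at 11 weeks the path becomes 19 weeks.
That remains the longest chain; total 19 weeks.
Change in finish: 19 − 14 = +5 weeks.

5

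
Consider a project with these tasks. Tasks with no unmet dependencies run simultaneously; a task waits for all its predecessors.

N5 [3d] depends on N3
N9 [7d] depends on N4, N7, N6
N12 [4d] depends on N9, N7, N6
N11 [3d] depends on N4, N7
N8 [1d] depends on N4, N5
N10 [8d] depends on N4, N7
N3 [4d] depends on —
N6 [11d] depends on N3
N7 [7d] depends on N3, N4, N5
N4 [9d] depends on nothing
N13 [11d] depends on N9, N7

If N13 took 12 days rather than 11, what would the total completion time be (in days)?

35

Baseline: N4→N7→N9→N13 = 9+7+7+11 = 34 → 34 days.
N13 is on the critical path; changing it to 12 makes that path 35 days.
The critical path is still N4→N7→N9→N13; finish is now 35 days.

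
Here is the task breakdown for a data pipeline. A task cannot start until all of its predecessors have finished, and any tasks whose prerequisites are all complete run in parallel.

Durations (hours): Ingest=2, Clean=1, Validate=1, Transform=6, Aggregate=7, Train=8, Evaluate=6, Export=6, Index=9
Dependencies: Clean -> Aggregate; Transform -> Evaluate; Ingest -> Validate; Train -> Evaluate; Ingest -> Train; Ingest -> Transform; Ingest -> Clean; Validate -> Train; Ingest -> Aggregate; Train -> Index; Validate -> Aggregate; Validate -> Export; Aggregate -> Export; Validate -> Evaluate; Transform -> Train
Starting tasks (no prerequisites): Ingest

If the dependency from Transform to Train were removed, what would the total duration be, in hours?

With the dependency in place, Ingest→Transform→Train→Index = 2+6+8+9 = 25 sets the finish at 25 hours.
Without Transform→Train, Train's earliest start moves from 8 to 3.
After: Ingest→Validate→Train→Index = 2+1+8+9 = 20 → 20 hours.

20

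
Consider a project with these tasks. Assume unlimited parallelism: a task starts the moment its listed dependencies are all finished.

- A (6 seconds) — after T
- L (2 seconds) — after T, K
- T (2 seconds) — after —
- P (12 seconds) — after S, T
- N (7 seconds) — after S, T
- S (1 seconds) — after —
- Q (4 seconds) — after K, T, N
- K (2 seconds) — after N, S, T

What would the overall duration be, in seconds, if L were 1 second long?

15

Critical path before the change: T→N→K→Q = 2+7+2+4 = 15 giving 15 seconds.
L is off the critical path — its longest chain is 13 seconds, giving 2 of slack.
No other chain overtakes it, so the finish is 15 seconds.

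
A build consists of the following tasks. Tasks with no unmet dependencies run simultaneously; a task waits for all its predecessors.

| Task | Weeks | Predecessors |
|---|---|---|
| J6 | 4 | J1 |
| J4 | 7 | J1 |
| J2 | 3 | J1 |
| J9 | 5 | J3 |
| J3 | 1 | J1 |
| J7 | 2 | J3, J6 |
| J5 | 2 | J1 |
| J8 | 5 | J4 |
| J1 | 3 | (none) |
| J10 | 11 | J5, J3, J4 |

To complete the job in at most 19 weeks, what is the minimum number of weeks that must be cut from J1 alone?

Current finish: 21 weeks; target: 19.
J1 is on every critical path, so each week cut from J1 cuts the finish by one (this holds down to a finish of 19).
Need 21 − 19 = 2 weeks off J1 → J1 becomes 1 week, finish becomes 19.

2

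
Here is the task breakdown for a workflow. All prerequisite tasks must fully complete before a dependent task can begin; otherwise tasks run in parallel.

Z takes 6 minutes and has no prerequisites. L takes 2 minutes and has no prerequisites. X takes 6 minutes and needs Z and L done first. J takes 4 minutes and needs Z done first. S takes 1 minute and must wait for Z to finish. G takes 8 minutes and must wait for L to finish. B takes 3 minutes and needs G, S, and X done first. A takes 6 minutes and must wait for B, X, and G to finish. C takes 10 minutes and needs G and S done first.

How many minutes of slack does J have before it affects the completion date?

Critical path: Z→X→B→A = 6+6+3+6 = 21, so the finish is 21 minutes.
Longest path through J: 10 minutes (earliest finish 10, latest finish 21).
So J can slip 21 − 10 = 11 minutes.

11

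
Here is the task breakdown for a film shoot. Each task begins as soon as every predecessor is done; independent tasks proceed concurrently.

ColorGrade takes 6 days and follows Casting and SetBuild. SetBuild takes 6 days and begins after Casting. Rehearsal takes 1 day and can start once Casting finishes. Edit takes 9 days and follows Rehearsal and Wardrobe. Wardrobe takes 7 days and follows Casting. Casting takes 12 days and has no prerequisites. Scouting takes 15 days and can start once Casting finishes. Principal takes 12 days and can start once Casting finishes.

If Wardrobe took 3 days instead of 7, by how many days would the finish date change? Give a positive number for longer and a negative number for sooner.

-1

Baseline: Casting→Wardrobe→Edit = 12+7+9 = 28 → 28 days.
Wardrobe lies on that path, so at 3 days the path becomes 24 days.
New critical path: Casting→Scouting = 12+15 = 27 ⇒ 27 days.
Change in finish: 27 − 28 = -1 days.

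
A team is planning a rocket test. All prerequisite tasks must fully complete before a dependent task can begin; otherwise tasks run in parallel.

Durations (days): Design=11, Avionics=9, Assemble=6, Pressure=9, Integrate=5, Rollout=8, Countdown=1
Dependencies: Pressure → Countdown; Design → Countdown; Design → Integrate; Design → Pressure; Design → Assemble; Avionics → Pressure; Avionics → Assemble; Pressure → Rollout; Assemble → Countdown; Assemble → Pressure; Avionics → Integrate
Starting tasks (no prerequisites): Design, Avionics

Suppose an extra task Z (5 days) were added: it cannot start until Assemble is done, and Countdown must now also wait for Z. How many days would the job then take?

Originally the job takes 34 days.
With Z inserted, Countdown now waits for max(Design, Pressure, Assemble, Z).
New critical path: Design→Assemble→Pressure→Rollout = 11+6+9+8 = 34 ⇒ 34 days.

34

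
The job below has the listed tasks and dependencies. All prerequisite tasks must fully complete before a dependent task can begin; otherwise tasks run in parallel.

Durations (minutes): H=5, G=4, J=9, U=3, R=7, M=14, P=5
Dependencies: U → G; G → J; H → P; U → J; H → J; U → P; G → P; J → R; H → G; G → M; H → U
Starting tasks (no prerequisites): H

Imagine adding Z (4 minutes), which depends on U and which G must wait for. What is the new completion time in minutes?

32

Originally the schedule takes 28 minutes.
With Z inserted, G now waits for max(U, H, Z).
New critical path: H→U→Z→G→J→R = 5+3+4+4+9+7 = 32 ⇒ 32 minutes.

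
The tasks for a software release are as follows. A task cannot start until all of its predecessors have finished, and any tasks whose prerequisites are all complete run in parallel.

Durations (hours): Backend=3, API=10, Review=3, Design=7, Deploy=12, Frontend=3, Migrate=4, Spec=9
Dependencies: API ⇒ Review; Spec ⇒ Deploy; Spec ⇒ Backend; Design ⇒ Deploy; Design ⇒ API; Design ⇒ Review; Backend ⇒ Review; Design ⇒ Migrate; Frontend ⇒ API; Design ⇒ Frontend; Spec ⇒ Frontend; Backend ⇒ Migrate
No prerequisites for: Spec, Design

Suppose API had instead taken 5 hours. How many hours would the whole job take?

As given, the longest chain is Spec→Frontend→API→Review = 9+3+10+3 = 25, so the finish is 25 hours.
Since API is critical, the -5 change carries straight to that chain (now 20 hours).
Now Spec→Deploy = 9+12 = 21 is longest, so the finish becomes 21 hours.

21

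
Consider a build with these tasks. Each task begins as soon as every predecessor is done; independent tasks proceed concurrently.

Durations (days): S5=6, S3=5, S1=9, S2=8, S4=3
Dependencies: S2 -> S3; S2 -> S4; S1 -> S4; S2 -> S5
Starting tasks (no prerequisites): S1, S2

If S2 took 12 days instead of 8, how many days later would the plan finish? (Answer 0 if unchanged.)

Critical path before the change: S2→S5 = 8+6 = 14 giving 14 days.
S2 lies on that path, so at 12 days the path becomes 18 days.
No other chain overtakes it, so the finish is 18 days.
Change in finish: 18 − 14 = +4 days.

4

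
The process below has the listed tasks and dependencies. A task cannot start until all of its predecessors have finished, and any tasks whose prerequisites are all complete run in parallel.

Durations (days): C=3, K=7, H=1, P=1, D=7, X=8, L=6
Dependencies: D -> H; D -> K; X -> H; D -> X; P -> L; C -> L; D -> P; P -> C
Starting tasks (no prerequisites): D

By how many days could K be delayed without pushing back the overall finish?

3

D→P→C→L = 7+1+3+6 = 17 sets the makespan at 17 days.
K finishes as early as 14 and must finish by 17.
So K can slip 17 − 14 = 3 days.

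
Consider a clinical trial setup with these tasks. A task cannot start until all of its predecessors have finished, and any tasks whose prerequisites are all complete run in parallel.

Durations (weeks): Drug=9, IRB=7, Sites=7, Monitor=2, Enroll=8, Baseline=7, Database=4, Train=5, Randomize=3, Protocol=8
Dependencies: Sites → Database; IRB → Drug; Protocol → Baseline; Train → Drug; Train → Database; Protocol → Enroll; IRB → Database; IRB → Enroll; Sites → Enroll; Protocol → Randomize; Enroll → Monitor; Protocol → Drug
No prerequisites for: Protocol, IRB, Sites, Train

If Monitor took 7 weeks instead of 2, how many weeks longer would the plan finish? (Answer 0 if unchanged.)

The binding path is Protocol→Enroll→Monitor = 8+8+2 = 18; finish at 18 weeks.
Since Monitor is critical, the +5 change carries straight to that chain (now 23 weeks).
The critical path is still Protocol→Enroll→Monitor; finish is now 23 weeks.
Change in finish: 23 − 18 = +5 weeks.

5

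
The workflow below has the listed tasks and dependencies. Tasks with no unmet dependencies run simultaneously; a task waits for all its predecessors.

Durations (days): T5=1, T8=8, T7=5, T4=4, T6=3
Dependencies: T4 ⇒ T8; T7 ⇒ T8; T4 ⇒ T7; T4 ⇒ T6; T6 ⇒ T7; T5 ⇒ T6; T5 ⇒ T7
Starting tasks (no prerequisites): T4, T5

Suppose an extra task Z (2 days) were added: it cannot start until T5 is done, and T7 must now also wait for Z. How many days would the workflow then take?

Originally the workflow takes 20 days.
With Z inserted, T7 now waits for max(T4, T5, T6, Z).
New critical path: T4→T6→T7→T8 = 4+3+5+8 = 20 ⇒ 20 days.

20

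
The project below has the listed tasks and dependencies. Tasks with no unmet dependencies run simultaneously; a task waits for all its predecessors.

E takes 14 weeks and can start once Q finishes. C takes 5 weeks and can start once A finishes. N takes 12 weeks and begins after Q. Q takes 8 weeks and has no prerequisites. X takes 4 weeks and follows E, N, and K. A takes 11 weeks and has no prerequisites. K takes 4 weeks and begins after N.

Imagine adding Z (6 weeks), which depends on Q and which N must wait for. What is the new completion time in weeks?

34

Originally the job takes 28 weeks.
With Z inserted, N now waits for max(Q, Z).
New critical path: Q→Z→N→K→X = 8+6+12+4+4 = 34 ⇒ 34 weeks.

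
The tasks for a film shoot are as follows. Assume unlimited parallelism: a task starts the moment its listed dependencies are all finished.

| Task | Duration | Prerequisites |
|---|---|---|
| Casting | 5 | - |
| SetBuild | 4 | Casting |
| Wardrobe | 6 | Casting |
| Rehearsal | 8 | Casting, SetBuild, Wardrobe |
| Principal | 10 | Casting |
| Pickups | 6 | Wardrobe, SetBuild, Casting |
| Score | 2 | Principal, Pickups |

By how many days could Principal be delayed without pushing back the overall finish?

Critical path: Casting→Wardrobe→Rehearsal = 5+6+8 = 19, so the finish is 19 days.
The longest chain containing Principal totals 17 days.
So Principal can slip 17 − 15 = 2 days.

2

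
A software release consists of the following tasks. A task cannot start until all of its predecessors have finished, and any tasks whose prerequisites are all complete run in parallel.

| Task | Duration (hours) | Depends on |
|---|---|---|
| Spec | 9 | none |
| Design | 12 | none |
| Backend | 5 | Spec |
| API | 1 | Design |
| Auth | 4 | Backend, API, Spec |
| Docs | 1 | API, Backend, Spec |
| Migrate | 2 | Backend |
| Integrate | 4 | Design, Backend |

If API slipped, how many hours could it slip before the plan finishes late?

1

The longest chain is Spec→Backend→Auth = 9+5+4 = 18; overall finish 18 hours.
The longest chain containing API totals 17 hours.
So API can slip 14 − 13 = 1 hour.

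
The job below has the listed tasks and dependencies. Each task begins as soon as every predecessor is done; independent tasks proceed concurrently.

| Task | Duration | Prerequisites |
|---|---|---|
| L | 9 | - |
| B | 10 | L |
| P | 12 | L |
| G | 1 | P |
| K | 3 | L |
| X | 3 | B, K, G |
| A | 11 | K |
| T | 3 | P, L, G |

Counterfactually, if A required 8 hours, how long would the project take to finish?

Actual critical path: L→P→G→X = 9+12+1+3 = 25 ⇒ 25 hours.
A has 2 hours of float (longest path through it is 23).
That remains the longest chain; total 25 hours.

25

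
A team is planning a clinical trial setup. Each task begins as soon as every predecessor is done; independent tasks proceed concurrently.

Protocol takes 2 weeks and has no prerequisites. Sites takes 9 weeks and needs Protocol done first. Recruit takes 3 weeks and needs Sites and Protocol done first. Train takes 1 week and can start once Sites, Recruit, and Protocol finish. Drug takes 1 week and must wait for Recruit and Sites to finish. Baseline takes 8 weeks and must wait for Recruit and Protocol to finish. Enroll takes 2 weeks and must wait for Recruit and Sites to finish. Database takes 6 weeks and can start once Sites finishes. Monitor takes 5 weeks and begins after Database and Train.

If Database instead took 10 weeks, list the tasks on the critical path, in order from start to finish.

Protocol, Sites, Database, Monitor

Actual critical path: Protocol→Sites→Database→Monitor = 2+9+6+5 = 22 ⇒ 22 weeks.
Since Database is critical, the +4 change carries straight to that chain (now 26 weeks).
That remains the longest chain; total 26 weeks.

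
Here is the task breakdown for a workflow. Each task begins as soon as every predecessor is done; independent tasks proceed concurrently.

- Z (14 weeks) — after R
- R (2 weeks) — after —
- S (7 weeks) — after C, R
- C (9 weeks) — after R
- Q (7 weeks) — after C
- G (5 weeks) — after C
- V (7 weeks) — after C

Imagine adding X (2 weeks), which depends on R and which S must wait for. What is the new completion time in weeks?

Originally the schedule takes 18 weeks.
With X inserted, S now waits for max(C, R, X).
New critical path: R→C→S = 2+9+7 = 18 ⇒ 18 weeks.

18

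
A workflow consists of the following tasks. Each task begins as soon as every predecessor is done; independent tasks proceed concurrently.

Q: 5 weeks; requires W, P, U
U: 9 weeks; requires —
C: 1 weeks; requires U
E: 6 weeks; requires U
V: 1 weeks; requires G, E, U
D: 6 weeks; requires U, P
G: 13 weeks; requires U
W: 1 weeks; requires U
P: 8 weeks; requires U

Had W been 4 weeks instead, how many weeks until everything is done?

23

As given, the longest chain is U→G→V = 9+13+1 = 23, so the finish is 23 weeks.
W is off the critical path — its longest chain is 15 weeks, giving 8 of slack.
No other chain overtakes it, so the finish is 23 weeks.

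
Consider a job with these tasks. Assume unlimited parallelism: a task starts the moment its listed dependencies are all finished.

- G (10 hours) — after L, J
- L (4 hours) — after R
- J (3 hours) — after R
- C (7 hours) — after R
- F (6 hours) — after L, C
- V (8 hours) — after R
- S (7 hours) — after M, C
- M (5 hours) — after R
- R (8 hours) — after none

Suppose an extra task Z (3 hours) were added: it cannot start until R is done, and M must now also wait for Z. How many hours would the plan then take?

Originally the plan takes 22 hours.
With Z inserted, M now waits for max(R, Z).
New critical path: R→Z→M→S = 8+3+5+7 = 23 ⇒ 23 hours.

23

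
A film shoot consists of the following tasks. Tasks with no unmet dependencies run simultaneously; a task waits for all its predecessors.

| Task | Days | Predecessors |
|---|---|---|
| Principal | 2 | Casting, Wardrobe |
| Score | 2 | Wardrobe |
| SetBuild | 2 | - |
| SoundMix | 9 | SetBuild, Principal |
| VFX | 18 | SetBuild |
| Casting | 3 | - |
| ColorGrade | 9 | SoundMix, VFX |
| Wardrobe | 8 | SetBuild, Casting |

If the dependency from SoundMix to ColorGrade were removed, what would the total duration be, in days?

Original critical path: Casting→Wardrobe→Principal→SoundMix→ColorGrade = 3+8+2+9+9 = 31 ⇒ 31 days.
Without SoundMix→ColorGrade, ColorGrade's earliest start moves from 22 to 20.
After: SetBuild→VFX→ColorGrade = 2+18+9 = 29 → 29 days.

29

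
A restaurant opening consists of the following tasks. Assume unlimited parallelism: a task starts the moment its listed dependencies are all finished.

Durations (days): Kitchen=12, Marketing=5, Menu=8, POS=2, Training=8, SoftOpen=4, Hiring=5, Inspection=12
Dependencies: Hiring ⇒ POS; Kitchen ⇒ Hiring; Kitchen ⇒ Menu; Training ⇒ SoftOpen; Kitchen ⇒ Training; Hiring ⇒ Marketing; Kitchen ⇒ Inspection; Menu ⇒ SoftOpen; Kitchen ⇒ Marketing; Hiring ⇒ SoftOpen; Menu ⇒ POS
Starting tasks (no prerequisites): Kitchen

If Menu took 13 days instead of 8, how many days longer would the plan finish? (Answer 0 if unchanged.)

5

Baseline: Kitchen→Menu→SoftOpen = 12+8+4 = 24 → 24 days.
Menu lies on that path, so at 13 days the path becomes 29 days.
That remains the longest chain; total 29 days.
Change in finish: 29 − 24 = +5 days.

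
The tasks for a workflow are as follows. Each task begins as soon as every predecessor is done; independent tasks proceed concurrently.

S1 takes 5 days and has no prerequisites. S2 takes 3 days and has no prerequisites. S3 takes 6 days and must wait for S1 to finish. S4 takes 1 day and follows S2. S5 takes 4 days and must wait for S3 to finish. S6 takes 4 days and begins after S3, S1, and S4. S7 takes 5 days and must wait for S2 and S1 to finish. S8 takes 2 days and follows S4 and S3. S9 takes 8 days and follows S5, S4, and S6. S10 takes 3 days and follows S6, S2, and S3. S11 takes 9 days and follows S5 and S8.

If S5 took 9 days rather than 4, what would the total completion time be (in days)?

29

As given, the longest chain is S1→S3→S5→S11 = 5+6+4+9 = 24, so the finish is 24 days.
S5 is on the critical path; changing it to 9 makes that path 29 days.
The critical path is still S1→S3→S5→S11; finish is now 29 days.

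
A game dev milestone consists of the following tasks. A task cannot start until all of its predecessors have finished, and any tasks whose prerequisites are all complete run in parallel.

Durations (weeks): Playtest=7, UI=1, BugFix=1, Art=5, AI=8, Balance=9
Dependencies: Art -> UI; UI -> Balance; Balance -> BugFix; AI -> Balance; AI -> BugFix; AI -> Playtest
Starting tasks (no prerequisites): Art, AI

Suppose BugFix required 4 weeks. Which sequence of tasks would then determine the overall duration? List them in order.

Actual critical path: AI→Balance→BugFix = 8+9+1 = 18 ⇒ 18 weeks.
BugFix is on the critical path; changing it to 4 makes that path 21 weeks.
That remains the longest chain; total 21 weeks.

AI, Balance, BugFix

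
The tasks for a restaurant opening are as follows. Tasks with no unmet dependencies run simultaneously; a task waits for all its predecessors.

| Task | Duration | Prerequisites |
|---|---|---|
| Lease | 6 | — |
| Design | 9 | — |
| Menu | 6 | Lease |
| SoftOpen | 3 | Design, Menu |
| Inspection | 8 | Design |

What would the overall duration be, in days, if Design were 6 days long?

15

Actual critical path: Design→Inspection = 9+8 = 17 ⇒ 17 days.
Design lies on that path, so at 6 days the path becomes 14 days.
Now Lease→Menu→SoftOpen = 6+6+3 = 15 is longest, so the finish becomes 15 days.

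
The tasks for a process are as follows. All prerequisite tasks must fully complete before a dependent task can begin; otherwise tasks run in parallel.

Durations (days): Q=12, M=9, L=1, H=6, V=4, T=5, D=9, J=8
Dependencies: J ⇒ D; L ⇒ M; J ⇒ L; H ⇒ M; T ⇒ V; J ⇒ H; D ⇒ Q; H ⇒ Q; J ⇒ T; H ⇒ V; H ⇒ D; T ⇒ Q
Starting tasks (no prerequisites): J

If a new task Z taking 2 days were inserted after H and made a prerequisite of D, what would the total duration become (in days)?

Originally the project takes 35 days.
With Z inserted, D now waits for max(H, J, Z).
New critical path: J→H→Z→D→Q = 8+6+2+9+12 = 37 ⇒ 37 days.

37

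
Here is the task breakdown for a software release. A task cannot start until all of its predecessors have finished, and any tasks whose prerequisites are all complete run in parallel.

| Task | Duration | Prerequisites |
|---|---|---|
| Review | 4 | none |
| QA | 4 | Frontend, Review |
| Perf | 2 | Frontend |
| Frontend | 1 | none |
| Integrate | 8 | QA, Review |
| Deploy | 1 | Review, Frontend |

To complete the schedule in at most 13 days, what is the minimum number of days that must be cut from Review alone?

3

Current finish: 16 days; target: 13.
Review is on every critical path, so each day cut from Review cuts the finish by one (this holds down to a finish of 13).
Need 16 − 13 = 3 days off Review → Review becomes 1 day, finish becomes 13.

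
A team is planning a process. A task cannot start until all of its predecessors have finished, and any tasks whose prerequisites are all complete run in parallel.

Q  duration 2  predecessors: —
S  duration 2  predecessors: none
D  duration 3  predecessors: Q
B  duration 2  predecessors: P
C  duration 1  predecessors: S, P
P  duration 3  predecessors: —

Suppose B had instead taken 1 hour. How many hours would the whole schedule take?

Actual critical path: P→B = 3+2 = 5 ⇒ 5 hours.
Since B is critical, the -1 change carries straight to that chain (now 4 hours).
New critical path: Q→D = 2+3 = 5 ⇒ 5 hours.

5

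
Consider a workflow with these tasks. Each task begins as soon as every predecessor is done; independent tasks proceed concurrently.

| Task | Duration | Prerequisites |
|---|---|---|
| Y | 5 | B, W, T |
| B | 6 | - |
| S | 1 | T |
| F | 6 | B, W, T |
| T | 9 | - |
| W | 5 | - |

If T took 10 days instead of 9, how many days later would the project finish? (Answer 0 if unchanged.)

1

As given, the longest chain is T→F = 9+6 = 15, so the finish is 15 days.
Since T is critical, the +1 change carries straight to that chain (now 16 days).
No other chain overtakes it, so the finish is 16 days.
Change in finish: 16 − 15 = +1 days.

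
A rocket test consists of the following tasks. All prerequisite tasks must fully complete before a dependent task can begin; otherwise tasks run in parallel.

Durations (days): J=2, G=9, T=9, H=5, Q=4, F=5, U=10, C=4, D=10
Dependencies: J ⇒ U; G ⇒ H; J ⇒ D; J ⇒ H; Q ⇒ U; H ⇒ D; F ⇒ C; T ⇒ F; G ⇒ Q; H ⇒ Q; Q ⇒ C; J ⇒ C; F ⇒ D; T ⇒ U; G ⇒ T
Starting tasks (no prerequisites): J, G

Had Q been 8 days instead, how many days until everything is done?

33

As given, the longest chain is G→T→F→D = 9+9+5+10 = 33, so the finish is 33 days.
The longest path through Q is only 28 days, so Q has float 5.
No other chain overtakes it, so the finish is 33 days.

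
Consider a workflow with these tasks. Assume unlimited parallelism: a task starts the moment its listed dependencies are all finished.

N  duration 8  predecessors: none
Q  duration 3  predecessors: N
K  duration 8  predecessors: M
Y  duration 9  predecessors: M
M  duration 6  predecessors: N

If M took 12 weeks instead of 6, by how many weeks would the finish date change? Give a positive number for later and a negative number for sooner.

6

Critical path before the change: N→M→Y = 8+6+9 = 23 giving 23 weeks.
Since M is critical, the +6 change carries straight to that chain (now 29 weeks).
That remains the longest chain; total 29 weeks.
Change in finish: 29 − 23 = +6 weeks.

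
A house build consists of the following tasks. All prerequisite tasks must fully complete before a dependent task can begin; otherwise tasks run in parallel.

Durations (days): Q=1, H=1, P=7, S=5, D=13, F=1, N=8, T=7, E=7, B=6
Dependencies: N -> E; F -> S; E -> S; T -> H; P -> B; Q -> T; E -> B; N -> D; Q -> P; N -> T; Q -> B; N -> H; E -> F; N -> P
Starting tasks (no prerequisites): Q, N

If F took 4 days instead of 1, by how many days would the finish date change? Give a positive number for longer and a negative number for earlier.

As given, the longest chain is N→E→F→S = 8+7+1+5 = 21, so the finish is 21 days.
F is on the critical path; changing it to 4 makes that path 24 days.
The critical path is still N→E→F→S; finish is now 24 days.
Change in finish: 24 − 21 = +3 days.

3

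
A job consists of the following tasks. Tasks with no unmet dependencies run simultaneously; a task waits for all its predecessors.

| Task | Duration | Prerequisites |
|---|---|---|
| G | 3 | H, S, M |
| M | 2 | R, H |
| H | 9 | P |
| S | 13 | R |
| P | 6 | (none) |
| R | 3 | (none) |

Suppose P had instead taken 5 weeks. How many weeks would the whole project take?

19

As given, the longest chain is P→H→M→G = 6+9+2+3 = 20, so the finish is 20 weeks.
P lies on that path, so at 5 weeks the path becomes 19 weeks.
The critical path is still P→H→M→G; finish is now 19 weeks.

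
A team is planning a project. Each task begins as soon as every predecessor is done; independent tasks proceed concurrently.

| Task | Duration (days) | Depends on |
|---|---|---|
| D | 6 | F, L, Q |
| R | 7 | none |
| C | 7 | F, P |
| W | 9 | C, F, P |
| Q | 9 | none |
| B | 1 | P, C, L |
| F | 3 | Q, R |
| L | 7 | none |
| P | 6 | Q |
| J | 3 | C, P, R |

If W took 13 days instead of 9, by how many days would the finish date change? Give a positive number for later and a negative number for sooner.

Baseline: Q→P→C→W = 9+6+7+9 = 31 → 31 days.
W is on the critical path; changing it to 13 makes that path 35 days.
That remains the longest chain; total 35 days.
Change in finish: 35 − 31 = +4 days.

4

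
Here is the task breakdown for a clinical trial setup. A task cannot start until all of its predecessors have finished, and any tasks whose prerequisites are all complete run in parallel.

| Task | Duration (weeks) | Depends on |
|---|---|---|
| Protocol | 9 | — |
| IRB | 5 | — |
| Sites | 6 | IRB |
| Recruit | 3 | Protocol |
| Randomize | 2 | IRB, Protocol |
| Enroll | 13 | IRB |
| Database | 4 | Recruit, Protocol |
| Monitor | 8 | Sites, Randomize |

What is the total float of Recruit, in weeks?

Protocol→Randomize→Monitor = 9+2+8 = 19 sets the makespan at 19 weeks.
The longest chain containing Recruit totals 16 weeks.
So Recruit can slip 15 − 12 = 3 weeks.

3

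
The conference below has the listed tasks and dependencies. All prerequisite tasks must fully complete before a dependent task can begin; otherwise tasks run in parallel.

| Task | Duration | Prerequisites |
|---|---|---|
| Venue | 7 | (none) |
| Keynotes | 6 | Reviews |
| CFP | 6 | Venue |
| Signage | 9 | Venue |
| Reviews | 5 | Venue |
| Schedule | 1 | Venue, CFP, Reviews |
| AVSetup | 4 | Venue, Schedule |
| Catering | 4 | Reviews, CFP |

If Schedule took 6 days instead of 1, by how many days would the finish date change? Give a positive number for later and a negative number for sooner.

Actual critical path: Venue→CFP→Schedule→AVSetup = 7+6+1+4 = 18 ⇒ 18 days.
Schedule lies on that path, so at 6 days the path becomes 23 days.
The critical path is still Venue→CFP→Schedule→AVSetup; finish is now 23 days.
Change in finish: 23 − 18 = +5 days.

5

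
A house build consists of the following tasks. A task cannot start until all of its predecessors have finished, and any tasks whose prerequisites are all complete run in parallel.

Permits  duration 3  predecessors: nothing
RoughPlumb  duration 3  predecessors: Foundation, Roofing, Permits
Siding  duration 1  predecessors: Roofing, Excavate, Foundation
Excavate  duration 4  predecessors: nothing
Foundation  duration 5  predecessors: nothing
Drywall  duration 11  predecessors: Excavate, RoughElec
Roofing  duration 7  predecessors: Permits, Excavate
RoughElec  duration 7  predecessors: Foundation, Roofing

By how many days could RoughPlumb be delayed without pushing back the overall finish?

Critical path: Excavate→Roofing→RoughElec→Drywall = 4+7+7+11 = 29, so the finish is 29 days.
RoughPlumb finishes as early as 14 and must finish by 29.
So RoughPlumb can slip 29 − 14 = 15 days.

15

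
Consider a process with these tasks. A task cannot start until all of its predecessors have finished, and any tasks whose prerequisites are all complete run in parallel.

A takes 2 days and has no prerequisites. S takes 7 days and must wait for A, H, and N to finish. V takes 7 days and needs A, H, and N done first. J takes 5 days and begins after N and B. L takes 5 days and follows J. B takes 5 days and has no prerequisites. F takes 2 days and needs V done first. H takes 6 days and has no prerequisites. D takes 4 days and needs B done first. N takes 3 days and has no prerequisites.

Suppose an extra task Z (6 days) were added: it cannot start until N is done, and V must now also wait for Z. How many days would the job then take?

Originally the job takes 15 days.
With Z inserted, V now waits for max(A, H, N, Z).
New critical path: N→Z→V→F = 3+6+7+2 = 18 ⇒ 18 days.

18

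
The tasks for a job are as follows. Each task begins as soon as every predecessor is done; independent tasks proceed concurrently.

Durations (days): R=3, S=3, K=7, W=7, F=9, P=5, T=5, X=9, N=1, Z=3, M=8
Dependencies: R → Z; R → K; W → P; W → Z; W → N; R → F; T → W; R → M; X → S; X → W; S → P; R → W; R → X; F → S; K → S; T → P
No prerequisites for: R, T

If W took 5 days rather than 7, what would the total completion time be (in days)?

Baseline: R→X→W→P = 3+9+7+5 = 24 → 24 days.
Since W is critical, the -2 change carries straight to that chain (now 22 days).
The critical path is still R→X→W→P; finish is now 22 days.

22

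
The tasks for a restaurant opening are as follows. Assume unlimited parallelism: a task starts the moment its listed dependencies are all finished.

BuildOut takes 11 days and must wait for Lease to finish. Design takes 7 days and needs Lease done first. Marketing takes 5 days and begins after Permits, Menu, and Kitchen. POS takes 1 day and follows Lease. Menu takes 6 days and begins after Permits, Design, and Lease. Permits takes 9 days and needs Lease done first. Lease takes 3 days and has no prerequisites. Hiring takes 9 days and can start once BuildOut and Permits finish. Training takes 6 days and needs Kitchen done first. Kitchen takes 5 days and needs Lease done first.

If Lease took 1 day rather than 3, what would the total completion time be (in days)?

21

Actual critical path: Lease→Permits→Menu→Marketing = 3+9+6+5 = 23 ⇒ 23 days.
Lease lies on that path, so at 1 day the path becomes 21 days.
That remains the longest chain; total 21 days.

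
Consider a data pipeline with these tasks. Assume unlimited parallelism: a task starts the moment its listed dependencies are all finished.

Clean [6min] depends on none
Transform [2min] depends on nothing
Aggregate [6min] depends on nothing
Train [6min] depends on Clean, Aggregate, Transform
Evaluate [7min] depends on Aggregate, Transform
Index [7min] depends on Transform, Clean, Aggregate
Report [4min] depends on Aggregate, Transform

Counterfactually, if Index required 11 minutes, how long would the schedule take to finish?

As given, the longest chain is Clean→Index = 6+7 = 13, so the finish is 13 minutes.
Index is on the critical path; changing it to 11 makes that path 17 minutes.
The critical path is still Clean→Index; finish is now 17 minutes.

17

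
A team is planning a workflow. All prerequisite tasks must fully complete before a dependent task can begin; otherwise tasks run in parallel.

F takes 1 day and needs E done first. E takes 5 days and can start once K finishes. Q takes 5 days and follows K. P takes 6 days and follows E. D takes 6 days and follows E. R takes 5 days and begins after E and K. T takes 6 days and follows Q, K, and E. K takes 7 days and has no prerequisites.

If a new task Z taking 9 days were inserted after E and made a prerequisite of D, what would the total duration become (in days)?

Originally the job takes 18 days.
With Z inserted, D now waits for max(E, Z).
New critical path: K→E→Z→D = 7+5+9+6 = 27 ⇒ 27 days.

27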